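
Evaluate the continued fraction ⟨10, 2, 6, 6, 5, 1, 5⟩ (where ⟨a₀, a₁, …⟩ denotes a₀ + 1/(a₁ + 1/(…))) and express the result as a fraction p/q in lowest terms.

30111/2878

Compute successive convergents:
a_0 = 10: 10/1
a_1 = 2: 21/2
a_2 = 6: 136/13
a_3 = 6: 837/80
a_4 = 5: 4321/413
a_5 = 1: 5158/493
a_6 = 5: 30111/2878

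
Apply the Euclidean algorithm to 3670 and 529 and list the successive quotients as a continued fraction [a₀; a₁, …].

[6; 1, 15, 33]

3670 = 6·529 + 496, so a_0 = 6
529 = 1·496 + 33, so a_1 = 1
496 = 15·33 + 1, so a_2 = 15
33 = 33·1 + 0, so a_3 = 33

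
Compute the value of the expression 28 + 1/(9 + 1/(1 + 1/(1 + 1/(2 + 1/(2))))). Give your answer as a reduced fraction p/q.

3232/115

a_0 = 28: 28/1
a_1 = 9: 253/9
a_2 = 1: 281/10
a_3 = 1: 534/19
a_4 = 2: 1349/48
a_5 = 2: 3232/115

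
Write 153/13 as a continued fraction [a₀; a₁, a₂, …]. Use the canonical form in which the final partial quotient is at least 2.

153 = 11·13 + 10, so a_0 = 11
13 = 1·10 + 3, so a_1 = 1
10 = 3·3 + 1, so a_2 = 3
3 = 3·1 + 0, so a_3 = 3

[11; 1, 3, 3]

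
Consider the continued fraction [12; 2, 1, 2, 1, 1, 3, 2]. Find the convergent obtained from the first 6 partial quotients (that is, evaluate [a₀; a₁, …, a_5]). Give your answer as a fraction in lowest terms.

235/19

a_0 = 12: 12/1
a_1 = 2: 25/2
a_2 = 1: 37/3
a_3 = 2: 99/8
a_4 = 1: 136/11
a_5 = 1: 235/19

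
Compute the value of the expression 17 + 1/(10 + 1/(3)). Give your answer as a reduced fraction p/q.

530/31

Start with 3.
10 + 1/(3/1) = 10 + 1/3 = 31/3
17 + 1/(31/3) = 17 + 3/31 = 530/31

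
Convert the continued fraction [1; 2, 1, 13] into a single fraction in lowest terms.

a_0 = 1: 1/1
a_1 = 2: 3/2
a_2 = 1: 4/3
a_3 = 13: 55/41

55/41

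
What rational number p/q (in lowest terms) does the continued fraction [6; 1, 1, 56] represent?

735/113

a_0 = 6: 6/1
a_1 = 1: 7/1
a_2 = 1: 13/2
a_3 = 56: 735/113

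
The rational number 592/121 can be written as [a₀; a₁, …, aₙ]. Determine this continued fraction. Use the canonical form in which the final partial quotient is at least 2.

[4; 1, 8, 3, 4]

592 ÷ 121 → quotient 4, remainder 108
121 ÷ 108 → quotient 1, remainder 13
108 ÷ 13 → quotient 8, remainder 4
13 ÷ 4 → quotient 3, remainder 1
4 ÷ 1 → quotient 4, remainder 0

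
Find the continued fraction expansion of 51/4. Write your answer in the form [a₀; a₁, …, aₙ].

51 = 12·4 + 3, so a_0 = 12
4 = 1·3 + 1, so a_1 = 1
3 = 3·1 + 0, so a_2 = 3

[12; 1, 3]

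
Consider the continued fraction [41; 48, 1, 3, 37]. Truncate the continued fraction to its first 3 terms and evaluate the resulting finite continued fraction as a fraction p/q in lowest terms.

2010/49

Collapse the nested fraction from the inside out:
Start with 1.
48 + 1/(1/1) = 48 + 1/1 = 49/1
41 + 1/(49/1) = 41 + 1/49 = 2010/49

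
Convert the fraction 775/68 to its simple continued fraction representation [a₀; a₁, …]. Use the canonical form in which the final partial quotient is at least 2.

775 ÷ 68 → quotient 11, remainder 27
68 ÷ 27 → quotient 2, remainder 14
27 ÷ 14 → quotient 1, remainder 13
14 ÷ 13 → quotient 1, remainder 1
13 ÷ 1 → quotient 13, remainder 0

[11; 2, 1, 1, 13]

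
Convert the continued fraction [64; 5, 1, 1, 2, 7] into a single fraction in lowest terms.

Build up convergents one term at a time:
a_0 = 64: 64/1
a_1 = 5: 321/5
a_2 = 1: 385/6
a_3 = 1: 706/11
a_4 = 2: 1797/28
a_5 = 7: 13285/207

13285/207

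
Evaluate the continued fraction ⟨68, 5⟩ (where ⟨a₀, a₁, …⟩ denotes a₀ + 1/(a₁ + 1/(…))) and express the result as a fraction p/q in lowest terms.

341/5

Start with 5.
68 + 1/(5/1) = 68 + 1/5 = 341/5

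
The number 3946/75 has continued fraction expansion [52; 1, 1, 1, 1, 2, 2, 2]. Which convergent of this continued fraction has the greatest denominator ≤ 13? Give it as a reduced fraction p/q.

a_0 = 52: 52/1  (≤ bound)
a_1 = 1: 53/1  (≤ bound)
a_2 = 1: 105/2  (≤ bound)
a_3 = 1: 158/3  (≤ bound)
a_4 = 1: 263/5  (≤ bound)
a_5 = 2: 684/13  (≤ bound)
a_6 = 2: 1631/31  (> 13, stop)

684/13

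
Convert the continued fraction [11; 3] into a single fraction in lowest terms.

34/3

a_0 = 11: 11/1
a_1 = 3: 34/3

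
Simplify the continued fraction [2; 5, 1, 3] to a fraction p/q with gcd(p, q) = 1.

50/23

a_0 = 2: 2/1
a_1 = 5: 11/5
a_2 = 1: 13/6
a_3 = 3: 50/23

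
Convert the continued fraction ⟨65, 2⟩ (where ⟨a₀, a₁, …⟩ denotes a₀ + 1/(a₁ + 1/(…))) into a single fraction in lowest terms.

Start with 2.
65 + 1/(2/1) = 65 + 1/2 = 131/2

131/2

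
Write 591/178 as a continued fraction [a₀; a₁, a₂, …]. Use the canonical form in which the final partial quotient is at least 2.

[3; 3, 8, 7]

Run the Euclidean algorithm, recording each quotient:
591 ÷ 178 → quotient 3, remainder 57
178 ÷ 57 → quotient 3, remainder 7
57 ÷ 7 → quotient 8, remainder 1
7 ÷ 1 → quotient 7, remainder 0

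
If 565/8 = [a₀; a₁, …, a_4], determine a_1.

1

565 = 70·8 + 5, so a_0 = 70
8 = 1·5 + 3, so a_1 = 1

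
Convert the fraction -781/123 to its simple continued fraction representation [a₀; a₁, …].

Repeatedly divide and take the remainder:
-781 = -7·123 + 80, so a_0 = -7
123 = 1·80 + 43, so a_1 = 1
80 = 1·43 + 37, so a_2 = 1
43 = 1·37 + 6, so a_3 = 1
37 = 6·6 + 1, so a_4 = 6
6 = 6·1 + 0, so a_5 = 6

[-7; 1, 1, 1, 6, 6]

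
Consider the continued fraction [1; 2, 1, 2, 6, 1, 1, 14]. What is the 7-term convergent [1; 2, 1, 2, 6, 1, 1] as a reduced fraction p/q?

Compute successive convergents:
a_0 = 1: 1/1
a_1 = 2: 3/2
a_2 = 1: 4/3
a_3 = 2: 11/8
a_4 = 6: 70/51
a_5 = 1: 81/59
a_6 = 1: 151/110

151/110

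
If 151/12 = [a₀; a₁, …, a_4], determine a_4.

2

Apply division with remainder until the remainder is 0:
151 = 12·12 + 7, so a_0 = 12
12 = 1·7 + 5, so a_1 = 1
7 = 1·5 + 2, so a_2 = 1
5 = 2·2 + 1, so a_3 = 2
2 = 2·1 + 0, so a_4 = 2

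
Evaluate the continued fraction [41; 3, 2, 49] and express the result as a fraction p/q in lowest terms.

Work from the innermost term outward:
Start with 49.
2 + 1/(49/1) = 2 + 1/49 = 99/49
3 + 1/(99/49) = 3 + 49/99 = 346/99
41 + 1/(346/99) = 41 + 99/346 = 14285/346

14285/346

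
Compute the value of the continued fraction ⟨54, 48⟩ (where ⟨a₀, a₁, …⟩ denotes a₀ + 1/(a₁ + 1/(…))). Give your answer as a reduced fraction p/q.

Collapse the nested fraction from the inside out:
Start with 48.
54 + 1/(48/1) = 54 + 1/48 = 2593/48

2593/48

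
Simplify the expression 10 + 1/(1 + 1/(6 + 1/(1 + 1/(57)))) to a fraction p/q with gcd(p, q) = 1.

5035/463

Start with 57.
1 + 1/(57/1) = 1 + 1/57 = 58/57
6 + 1/(58/57) = 6 + 57/58 = 405/58
1 + 1/(405/58) = 1 + 58/405 = 463/405
10 + 1/(463/405) = 10 + 405/463 = 5035/463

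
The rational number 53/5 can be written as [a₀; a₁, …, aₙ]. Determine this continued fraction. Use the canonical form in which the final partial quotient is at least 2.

53 = 10·5 + 3, so a_0 = 10
5 = 1·3 + 2, so a_1 = 1
3 = 1·2 + 1, so a_2 = 1
2 = 2·1 + 0, so a_3 = 2

[10; 1, 1, 2]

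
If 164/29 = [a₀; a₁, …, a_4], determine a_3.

164 = 5·29 + 19, so a_0 = 5
29 = 1·19 + 10, so a_1 = 1
19 = 1·10 + 9, so a_2 = 1
10 = 1·9 + 1, so a_3 = 1

1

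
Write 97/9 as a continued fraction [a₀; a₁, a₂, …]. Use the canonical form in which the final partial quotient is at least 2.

97 = 10·9 + 7, so a_0 = 10
9 = 1·7 + 2, so a_1 = 1
7 = 3·2 + 1, so a_2 = 3
2 = 2·1 + 0, so a_3 = 2

[10; 1, 3, 2]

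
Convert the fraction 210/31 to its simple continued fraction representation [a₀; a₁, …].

[6; 1, 3, 2, 3]

⌊210/31⌋ = 6, remainder 24
⌊31/24⌋ = 1, remainder 7
⌊24/7⌋ = 3, remainder 3
⌊7/3⌋ = 2, remainder 1
⌊3/1⌋ = 3, remainder 0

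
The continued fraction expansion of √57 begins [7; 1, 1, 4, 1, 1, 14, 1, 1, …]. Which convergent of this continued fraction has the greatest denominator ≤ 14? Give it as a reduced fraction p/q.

83/11

a_0 = 7: 7/1  (≤ bound)
a_1 = 1: 8/1  (≤ bound)
a_2 = 1: 15/2  (≤ bound)
a_3 = 4: 68/9  (≤ bound)
a_4 = 1: 83/11  (≤ bound)
a_5 = 1: 151/20  (> 14, stop)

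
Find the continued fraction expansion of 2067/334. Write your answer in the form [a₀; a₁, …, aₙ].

[6; 5, 3, 3, 6]

Apply division with remainder until the remainder is 0:
2067 ÷ 334 → quotient 6, remainder 63
334 ÷ 63 → quotient 5, remainder 19
63 ÷ 19 → quotient 3, remainder 6
19 ÷ 6 → quotient 3, remainder 1
6 ÷ 1 → quotient 6, remainder 0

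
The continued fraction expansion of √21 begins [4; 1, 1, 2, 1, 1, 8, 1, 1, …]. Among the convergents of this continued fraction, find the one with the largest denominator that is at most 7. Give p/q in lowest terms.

32/7

List convergents until the denominator exceeds the bound:
a_0 = 4: 4/1  (≤ bound)
a_1 = 1: 5/1  (≤ bound)
a_2 = 1: 9/2  (≤ bound)
a_3 = 2: 23/5  (≤ bound)
a_4 = 1: 32/7  (≤ bound)
a_5 = 1: 55/12  (> 7, stop)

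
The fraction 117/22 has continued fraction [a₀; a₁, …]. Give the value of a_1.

117 = 5·22 + 7, so a_0 = 5
22 = 3·7 + 1, so a_1 = 3

3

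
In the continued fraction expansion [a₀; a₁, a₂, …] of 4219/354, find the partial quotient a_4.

4219 = 11·354 + 325, so a_0 = 11
354 = 1·325 + 29, so a_1 = 1
325 = 11·29 + 6, so a_2 = 11
29 = 4·6 + 5, so a_3 = 4
6 = 1·5 + 1, so a_4 = 1

1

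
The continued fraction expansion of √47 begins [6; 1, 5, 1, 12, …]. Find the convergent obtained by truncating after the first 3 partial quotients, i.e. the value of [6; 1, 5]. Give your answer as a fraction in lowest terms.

41/6

a_0 = 6: 6/1
a_1 = 1: 7/1
a_2 = 5: 41/6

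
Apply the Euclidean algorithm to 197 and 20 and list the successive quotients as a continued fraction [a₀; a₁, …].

[9; 1, 5, 1, 2]

Apply division with remainder until the remainder is 0:
⌊197/20⌋ = 9, remainder 17
⌊20/17⌋ = 1, remainder 3
⌊17/3⌋ = 5, remainder 2
⌊3/2⌋ = 1, remainder 1
⌊2/1⌋ = 2, remainder 0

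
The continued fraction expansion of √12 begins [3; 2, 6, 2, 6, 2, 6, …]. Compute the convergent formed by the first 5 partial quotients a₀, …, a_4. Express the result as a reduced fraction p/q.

Starting at the tail and folding back:
Start with 6.
2 + 1/(6/1) = 2 + 1/6 = 13/6
6 + 1/(13/6) = 6 + 6/13 = 84/13
2 + 1/(84/13) = 2 + 13/84 = 181/84
3 + 1/(181/84) = 3 + 84/181 = 627/181

627/181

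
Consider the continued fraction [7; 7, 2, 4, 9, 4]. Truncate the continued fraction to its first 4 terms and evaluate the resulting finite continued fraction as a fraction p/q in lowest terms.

Start with 4.
2 + 1/(4/1) = 2 + 1/4 = 9/4
7 + 1/(9/4) = 7 + 4/9 = 67/9
7 + 1/(67/9) = 7 + 9/67 = 478/67

478/67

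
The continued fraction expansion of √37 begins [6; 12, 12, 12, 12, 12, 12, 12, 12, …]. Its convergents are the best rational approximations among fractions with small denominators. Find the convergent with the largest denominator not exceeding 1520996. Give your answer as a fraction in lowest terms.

1555849/255780

List convergents until the denominator exceeds the bound:
a_0 = 6: 6/1  (≤ bound)
a_1 = 12: 73/12  (≤ bound)
a_2 = 12: 882/145  (≤ bound)
a_3 = 12: 10657/1752  (≤ bound)
a_4 = 12: 128766/21169  (≤ bound)
a_5 = 12: 1555849/255780  (≤ bound)
a_6 = 12: 18798954/3090529  (> 1520996, stop)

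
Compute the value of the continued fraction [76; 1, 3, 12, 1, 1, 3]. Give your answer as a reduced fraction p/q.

27555/359

Start with 3.
1 + 1/(3/1) = 1 + 1/3 = 4/3
1 + 1/(4/3) = 1 + 3/4 = 7/4
12 + 1/(7/4) = 12 + 4/7 = 88/7
3 + 1/(88/7) = 3 + 7/88 = 271/88
1 + 1/(271/88) = 1 + 88/271 = 359/271
76 + 1/(359/271) = 76 + 271/359 = 27555/359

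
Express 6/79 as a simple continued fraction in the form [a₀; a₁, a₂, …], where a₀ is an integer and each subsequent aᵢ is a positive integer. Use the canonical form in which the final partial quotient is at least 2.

⌊6/79⌋ = 0, remainder 6
⌊79/6⌋ = 13, remainder 1
⌊6/1⌋ = 6, remainder 0

[0; 13, 6]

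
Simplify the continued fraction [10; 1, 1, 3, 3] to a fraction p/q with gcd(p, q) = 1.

Starting at the tail and folding back:
Start with 3.
3 + 1/(3/1) = 3 + 1/3 = 10/3
1 + 1/(10/3) = 1 + 3/10 = 13/10
1 + 1/(13/10) = 1 + 10/13 = 23/13
10 + 1/(23/13) = 10 + 13/23 = 243/23

243/23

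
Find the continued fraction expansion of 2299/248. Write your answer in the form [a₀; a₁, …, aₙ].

[9; 3, 1, 2, 2, 1, 6]

2299 = 9·248 + 67, so a_0 = 9
248 = 3·67 + 47, so a_1 = 3
67 = 1·47 + 20, so a_2 = 1
47 = 2·20 + 7, so a_3 = 2
20 = 2·7 + 6, so a_4 = 2
7 = 1·6 + 1, so a_5 = 1
6 = 6·1 + 0, so a_6 = 6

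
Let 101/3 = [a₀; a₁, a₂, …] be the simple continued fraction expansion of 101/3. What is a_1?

Run the Euclidean algorithm, recording each quotient:
101 ÷ 3 → quotient 33, remainder 2
3 ÷ 2 → quotient 1, remainder 1

1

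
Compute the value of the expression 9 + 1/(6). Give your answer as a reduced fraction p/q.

Build up convergents one term at a time:
a_0 = 9: 9/1
a_1 = 6: 55/6

55/6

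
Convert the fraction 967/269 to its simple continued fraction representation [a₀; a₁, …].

Repeatedly divide and take the remainder:
967 = 3·269 + 160, so a_0 = 3
269 = 1·160 + 109, so a_1 = 1
160 = 1·109 + 51, so a_2 = 1
109 = 2·51 + 7, so a_3 = 2
51 = 7·7 + 2, so a_4 = 7
7 = 3·2 + 1, so a_5 = 3
2 = 2·1 + 0, so a_6 = 2

[3; 1, 1, 2, 7, 3, 2]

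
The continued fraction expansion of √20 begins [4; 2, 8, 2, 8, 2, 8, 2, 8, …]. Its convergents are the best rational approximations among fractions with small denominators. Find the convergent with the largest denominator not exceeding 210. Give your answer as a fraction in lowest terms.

a_0 = 4: 4/1  (≤ bound)
a_1 = 2: 9/2  (≤ bound)
a_2 = 8: 76/17  (≤ bound)
a_3 = 2: 161/36  (≤ bound)
a_4 = 8: 1364/305  (> 210, stop)

161/36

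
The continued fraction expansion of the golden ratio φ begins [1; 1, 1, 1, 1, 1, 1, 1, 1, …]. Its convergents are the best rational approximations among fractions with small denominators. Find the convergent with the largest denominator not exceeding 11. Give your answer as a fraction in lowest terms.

a_0 = 1: 1/1  (≤ bound)
a_1 = 1: 2/1  (≤ bound)
a_2 = 1: 3/2  (≤ bound)
a_3 = 1: 5/3  (≤ bound)
a_4 = 1: 8/5  (≤ bound)
a_5 = 1: 13/8  (≤ bound)
a_6 = 1: 21/13  (> 11, stop)

13/8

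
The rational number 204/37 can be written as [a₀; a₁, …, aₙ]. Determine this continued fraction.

[5; 1, 1, 18]

204 ÷ 37 → quotient 5, remainder 19
37 ÷ 19 → quotient 1, remainder 18
19 ÷ 18 → quotient 1, remainder 1
18 ÷ 1 → quotient 18, remainder 0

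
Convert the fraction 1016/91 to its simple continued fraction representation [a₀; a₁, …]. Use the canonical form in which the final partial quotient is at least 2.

[11; 6, 15]

1016 ÷ 91 → quotient 11, remainder 15
91 ÷ 15 → quotient 6, remainder 1
15 ÷ 1 → quotient 15, remainder 0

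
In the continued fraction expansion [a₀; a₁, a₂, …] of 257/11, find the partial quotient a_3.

3

⌊257/11⌋ = 23, remainder 4
⌊11/4⌋ = 2, remainder 3
⌊4/3⌋ = 1, remainder 1
⌊3/1⌋ = 3, remainder 0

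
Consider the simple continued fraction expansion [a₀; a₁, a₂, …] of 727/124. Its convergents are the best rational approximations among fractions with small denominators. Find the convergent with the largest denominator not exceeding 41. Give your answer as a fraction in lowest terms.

List convergents until the denominator exceeds the bound:
a_0 = 5: 5/1  (≤ bound)
a_1 = 1: 6/1  (≤ bound)
a_2 = 6: 41/7  (≤ bound)
a_3 = 3: 129/22  (≤ bound)
a_4 = 2: 299/51  (> 41, stop)

129/22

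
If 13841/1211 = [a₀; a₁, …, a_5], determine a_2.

3

Apply division with remainder until the remainder is 0:
⌊13841/1211⌋ = 11, remainder 520
⌊1211/520⌋ = 2, remainder 171
⌊520/171⌋ = 3, remainder 7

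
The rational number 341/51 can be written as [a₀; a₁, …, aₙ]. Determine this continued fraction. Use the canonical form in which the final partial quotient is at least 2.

[6; 1, 2, 5, 3]

341 ÷ 51 → quotient 6, remainder 35
51 ÷ 35 → quotient 1, remainder 16
35 ÷ 16 → quotient 2, remainder 3
16 ÷ 3 → quotient 5, remainder 1
3 ÷ 1 → quotient 3, remainder 0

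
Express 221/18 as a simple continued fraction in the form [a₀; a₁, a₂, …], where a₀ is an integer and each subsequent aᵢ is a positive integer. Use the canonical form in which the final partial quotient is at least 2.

[12; 3, 1, 1, 2]

Apply division with remainder until the remainder is 0:
221 ÷ 18 → quotient 12, remainder 5
18 ÷ 5 → quotient 3, remainder 3
5 ÷ 3 → quotient 1, remainder 2
3 ÷ 2 → quotient 1, remainder 1
2 ÷ 1 → quotient 2, remainder 0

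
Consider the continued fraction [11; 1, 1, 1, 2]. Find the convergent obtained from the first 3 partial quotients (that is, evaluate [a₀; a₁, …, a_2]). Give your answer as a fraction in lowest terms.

Start with 1.
1 + 1/(1/1) = 1 + 1/1 = 2/1
11 + 1/(2/1) = 11 + 1/2 = 23/2

23/2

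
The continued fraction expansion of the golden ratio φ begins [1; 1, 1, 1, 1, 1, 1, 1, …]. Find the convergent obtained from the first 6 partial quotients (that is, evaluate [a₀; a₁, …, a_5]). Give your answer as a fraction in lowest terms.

13/8

Work from the innermost term outward:
Start with 1.
1 + 1/(1/1) = 1 + 1/1 = 2/1
1 + 1/(2/1) = 1 + 1/2 = 3/2
1 + 1/(3/2) = 1 + 2/3 = 5/3
1 + 1/(5/3) = 1 + 3/5 = 8/5
1 + 1/(8/5) = 1 + 5/8 = 13/8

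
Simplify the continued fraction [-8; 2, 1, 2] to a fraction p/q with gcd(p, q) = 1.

-61/8

Starting at the tail and folding back:
Start with 2.
1 + 1/(2/1) = 1 + 1/2 = 3/2
2 + 1/(3/2) = 2 + 2/3 = 8/3
-8 + 1/(8/3) = -8 + 3/8 = -61/8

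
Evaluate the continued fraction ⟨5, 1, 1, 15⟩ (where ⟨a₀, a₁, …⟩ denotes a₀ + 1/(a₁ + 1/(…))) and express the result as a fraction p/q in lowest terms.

a_0 = 5: 5/1
a_1 = 1: 6/1
a_2 = 1: 11/2
a_3 = 15: 171/31

171/31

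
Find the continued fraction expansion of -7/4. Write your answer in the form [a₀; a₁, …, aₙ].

Repeatedly divide and take the remainder:
-7 = -2·4 + 1, so a_0 = -2
4 = 4·1 + 0, so a_1 = 4

[-2; 4]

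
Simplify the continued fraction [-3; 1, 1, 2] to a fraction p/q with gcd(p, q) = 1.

Start with 2.
1 + 1/(2/1) = 1 + 1/2 = 3/2
1 + 1/(3/2) = 1 + 2/3 = 5/3
-3 + 1/(5/3) = -3 + 3/5 = -12/5

-12/5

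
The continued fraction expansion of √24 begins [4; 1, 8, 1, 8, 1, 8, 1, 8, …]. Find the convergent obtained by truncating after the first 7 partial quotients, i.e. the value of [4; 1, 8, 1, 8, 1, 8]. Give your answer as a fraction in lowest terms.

Start with 8.
1 + 1/(8/1) = 1 + 1/8 = 9/8
8 + 1/(9/8) = 8 + 8/9 = 80/9
1 + 1/(80/9) = 1 + 9/80 = 89/80
8 + 1/(89/80) = 8 + 80/89 = 792/89
1 + 1/(792/89) = 1 + 89/792 = 881/792
4 + 1/(881/792) = 4 + 792/881 = 4316/881

4316/881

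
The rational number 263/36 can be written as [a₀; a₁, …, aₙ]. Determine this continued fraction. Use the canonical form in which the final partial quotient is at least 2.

[7; 3, 3, 1, 2]

Run the Euclidean algorithm, recording each quotient:
⌊263/36⌋ = 7, remainder 11
⌊36/11⌋ = 3, remainder 3
⌊11/3⌋ = 3, remainder 2
⌊3/2⌋ = 1, remainder 1
⌊2/1⌋ = 2, remainder 0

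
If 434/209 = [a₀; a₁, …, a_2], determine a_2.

434 ÷ 209 → quotient 2, remainder 16
209 ÷ 16 → quotient 13, remainder 1
16 ÷ 1 → quotient 16, remainder 0

16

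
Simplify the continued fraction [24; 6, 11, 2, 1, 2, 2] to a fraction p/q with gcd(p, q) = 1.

Work from the innermost term outward:
Start with 2.
2 + 1/(2/1) = 2 + 1/2 = 5/2
1 + 1/(5/2) = 1 + 2/5 = 7/5
2 + 1/(7/5) = 2 + 5/7 = 19/7
11 + 1/(19/7) = 11 + 7/19 = 216/19
6 + 1/(216/19) = 6 + 19/216 = 1315/216
24 + 1/(1315/216) = 24 + 216/1315 = 31776/1315

31776/1315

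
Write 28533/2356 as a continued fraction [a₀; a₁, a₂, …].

[12; 9, 37, 3, 2]

⌊28533/2356⌋ = 12, remainder 261
⌊2356/261⌋ = 9, remainder 7
⌊261/7⌋ = 37, remainder 2
⌊7/2⌋ = 3, remainder 1
⌊2/1⌋ = 2, remainder 0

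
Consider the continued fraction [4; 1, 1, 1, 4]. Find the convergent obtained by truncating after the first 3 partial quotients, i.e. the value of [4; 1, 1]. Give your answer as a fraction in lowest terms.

9/2

Build up convergents one term at a time:
a_0 = 4: 4/1
a_1 = 1: 5/1
a_2 = 1: 9/2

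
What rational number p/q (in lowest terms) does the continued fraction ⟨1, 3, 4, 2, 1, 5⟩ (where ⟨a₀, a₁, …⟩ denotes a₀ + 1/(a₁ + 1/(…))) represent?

313/239

Use the convergent recurrence hₖ = aₖ·hₖ₋₁ + hₖ₋₂ (and likewise for the denominators kₖ):
a_0 = 1: 1/1
a_1 = 3: 4/3
a_2 = 4: 17/13
a_3 = 2: 38/29
a_4 = 1: 55/42
a_5 = 5: 313/239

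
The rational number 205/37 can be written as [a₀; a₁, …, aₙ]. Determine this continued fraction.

⌊205/37⌋ = 5, remainder 20
⌊37/20⌋ = 1, remainder 17
⌊20/17⌋ = 1, remainder 3
⌊17/3⌋ = 5, remainder 2
⌊3/2⌋ = 1, remainder 1
⌊2/1⌋ = 2, remainder 0

[5; 1, 1, 5, 1, 2]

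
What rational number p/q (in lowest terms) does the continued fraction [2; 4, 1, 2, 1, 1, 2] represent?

188/85

Start with 2.
1 + 1/(2/1) = 1 + 1/2 = 3/2
1 + 1/(3/2) = 1 + 2/3 = 5/3
2 + 1/(5/3) = 2 + 3/5 = 13/5
1 + 1/(13/5) = 1 + 5/13 = 18/13
4 + 1/(18/13) = 4 + 13/18 = 85/18
2 + 1/(85/18) = 2 + 18/85 = 188/85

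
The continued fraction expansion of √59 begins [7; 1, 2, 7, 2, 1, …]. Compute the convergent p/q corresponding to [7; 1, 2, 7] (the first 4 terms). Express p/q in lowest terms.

169/22

Start with 7.
2 + 1/(7/1) = 2 + 1/7 = 15/7
1 + 1/(15/7) = 1 + 7/15 = 22/15
7 + 1/(22/15) = 7 + 15/22 = 169/22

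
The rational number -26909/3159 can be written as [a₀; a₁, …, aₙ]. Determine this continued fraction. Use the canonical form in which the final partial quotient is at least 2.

[-9; 2, 13, 4, 3, 1, 6]

Repeatedly divide and take the remainder:
-26909 = -9·3159 + 1522, so a_0 = -9
3159 = 2·1522 + 115, so a_1 = 2
1522 = 13·115 + 27, so a_2 = 13
115 = 4·27 + 7, so a_3 = 4
27 = 3·7 + 6, so a_4 = 3
7 = 1·6 + 1, so a_5 = 1
6 = 6·1 + 0, so a_6 = 6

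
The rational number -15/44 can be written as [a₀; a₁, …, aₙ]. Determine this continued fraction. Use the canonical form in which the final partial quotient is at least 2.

[-1; 1, 1, 1, 14]

Repeatedly divide and take the remainder:
⌊-15/44⌋ = -1, remainder 29
⌊44/29⌋ = 1, remainder 15
⌊29/15⌋ = 1, remainder 14
⌊15/14⌋ = 1, remainder 1
⌊14/1⌋ = 14, remainder 0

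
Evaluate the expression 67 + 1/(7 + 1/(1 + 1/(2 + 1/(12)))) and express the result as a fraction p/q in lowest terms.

19065/284

Use the convergent recurrence hₖ = aₖ·hₖ₋₁ + hₖ₋₂ (and likewise for the denominators kₖ):
a_0 = 67: 67/1
a_1 = 7: 470/7
a_2 = 1: 537/8
a_3 = 2: 1544/23
a_4 = 12: 19065/284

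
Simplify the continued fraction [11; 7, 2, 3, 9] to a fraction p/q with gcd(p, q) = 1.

5378/483

a_0 = 11: 11/1
a_1 = 7: 78/7
a_2 = 2: 167/15
a_3 = 3: 579/52
a_4 = 9: 5378/483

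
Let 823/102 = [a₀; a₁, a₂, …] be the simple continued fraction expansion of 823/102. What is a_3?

⌊823/102⌋ = 8, remainder 7
⌊102/7⌋ = 14, remainder 4
⌊7/4⌋ = 1, remainder 3
⌊4/3⌋ = 1, remainder 1

1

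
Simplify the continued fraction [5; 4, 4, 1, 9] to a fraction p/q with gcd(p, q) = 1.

Starting at the tail and folding back:
Start with 9.
1 + 1/(9/1) = 1 + 1/9 = 10/9
4 + 1/(10/9) = 4 + 9/10 = 49/10
4 + 1/(49/10) = 4 + 10/49 = 206/49
5 + 1/(206/49) = 5 + 49/206 = 1079/206

1079/206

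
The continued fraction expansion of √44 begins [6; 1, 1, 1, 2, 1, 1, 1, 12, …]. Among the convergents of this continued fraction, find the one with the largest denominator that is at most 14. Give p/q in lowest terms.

a_0 = 6: 6/1  (≤ bound)
a_1 = 1: 7/1  (≤ bound)
a_2 = 1: 13/2  (≤ bound)
a_3 = 1: 20/3  (≤ bound)
a_4 = 2: 53/8  (≤ bound)
a_5 = 1: 73/11  (≤ bound)
a_6 = 1: 126/19  (> 14, stop)

73/11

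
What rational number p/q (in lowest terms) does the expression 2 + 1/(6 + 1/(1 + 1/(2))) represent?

43/20

Compute successive convergents:
a_0 = 2: 2/1
a_1 = 6: 13/6
a_2 = 1: 15/7
a_3 = 2: 43/20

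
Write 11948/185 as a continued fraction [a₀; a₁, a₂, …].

[64; 1, 1, 2, 2, 15]

⌊11948/185⌋ = 64, remainder 108
⌊185/108⌋ = 1, remainder 77
⌊108/77⌋ = 1, remainder 31
⌊77/31⌋ = 2, remainder 15
⌊31/15⌋ = 2, remainder 1
⌊15/1⌋ = 15, remainder 0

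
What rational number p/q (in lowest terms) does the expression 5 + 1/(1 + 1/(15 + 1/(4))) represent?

386/65

Collapse the nested fraction from the inside out:
Start with 4.
15 + 1/(4/1) = 15 + 1/4 = 61/4
1 + 1/(61/4) = 1 + 4/61 = 65/61
5 + 1/(65/61) = 5 + 61/65 = 386/65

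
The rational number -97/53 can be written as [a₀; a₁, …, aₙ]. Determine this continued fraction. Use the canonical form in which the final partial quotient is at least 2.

-97 ÷ 53 → quotient -2, remainder 9
53 ÷ 9 → quotient 5, remainder 8
9 ÷ 8 → quotient 1, remainder 1
8 ÷ 1 → quotient 8, remainder 0

[-2; 5, 1, 8]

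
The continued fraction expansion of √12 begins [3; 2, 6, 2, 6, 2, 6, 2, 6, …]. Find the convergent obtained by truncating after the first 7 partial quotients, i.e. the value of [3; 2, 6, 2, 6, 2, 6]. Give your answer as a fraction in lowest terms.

Starting at the tail and folding back:
Start with 6.
2 + 1/(6/1) = 2 + 1/6 = 13/6
6 + 1/(13/6) = 6 + 6/13 = 84/13
2 + 1/(84/13) = 2 + 13/84 = 181/84
6 + 1/(181/84) = 6 + 84/181 = 1170/181
2 + 1/(1170/181) = 2 + 181/1170 = 2521/1170
3 + 1/(2521/1170) = 3 + 1170/2521 = 8733/2521

8733/2521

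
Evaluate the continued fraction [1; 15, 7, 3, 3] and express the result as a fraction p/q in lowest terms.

Build up convergents one term at a time:
a_0 = 1: 1/1
a_1 = 15: 16/15
a_2 = 7: 113/106
a_3 = 3: 355/333
a_4 = 3: 1178/1105

1178/1105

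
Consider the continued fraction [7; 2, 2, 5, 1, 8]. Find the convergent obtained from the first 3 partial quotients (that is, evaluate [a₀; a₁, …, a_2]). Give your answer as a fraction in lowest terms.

37/5

Collapse the nested fraction from the inside out:
Start with 2.
2 + 1/(2/1) = 2 + 1/2 = 5/2
7 + 1/(5/2) = 7 + 2/5 = 37/5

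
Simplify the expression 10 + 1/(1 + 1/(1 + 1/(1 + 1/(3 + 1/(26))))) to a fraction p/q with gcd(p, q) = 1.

a_0 = 10: 10/1
a_1 = 1: 11/1
a_2 = 1: 21/2
a_3 = 1: 32/3
a_4 = 3: 117/11
a_5 = 26: 3074/289

3074/289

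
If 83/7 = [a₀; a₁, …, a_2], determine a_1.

Run the Euclidean algorithm, recording each quotient:
83 = 11·7 + 6, so a_0 = 11
7 = 1·6 + 1, so a_1 = 1

1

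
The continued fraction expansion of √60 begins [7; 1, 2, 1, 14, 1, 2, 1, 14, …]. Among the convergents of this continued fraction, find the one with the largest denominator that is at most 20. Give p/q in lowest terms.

a_0 = 7: 7/1  (≤ bound)
a_1 = 1: 8/1  (≤ bound)
a_2 = 2: 23/3  (≤ bound)
a_3 = 1: 31/4  (≤ bound)
a_4 = 14: 457/59  (> 20, stop)

31/4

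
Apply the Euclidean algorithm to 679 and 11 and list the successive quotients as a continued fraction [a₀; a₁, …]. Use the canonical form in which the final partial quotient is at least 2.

[61; 1, 2, 1, 2]

Run the Euclidean algorithm, recording each quotient:
679 ÷ 11 → quotient 61, remainder 8
11 ÷ 8 → quotient 1, remainder 3
8 ÷ 3 → quotient 2, remainder 2
3 ÷ 2 → quotient 1, remainder 1
2 ÷ 1 → quotient 2, remainder 0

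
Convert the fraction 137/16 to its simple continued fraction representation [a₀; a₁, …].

137 = 8·16 + 9, so a_0 = 8
16 = 1·9 + 7, so a_1 = 1
9 = 1·7 + 2, so a_2 = 1
7 = 3·2 + 1, so a_3 = 3
2 = 2·1 + 0, so a_4 = 2

[8; 1, 1, 3, 2]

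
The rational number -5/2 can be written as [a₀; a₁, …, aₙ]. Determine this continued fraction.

-5 = -3·2 + 1, so a_0 = -3
2 = 2·1 + 0, so a_1 = 2

[-3; 2]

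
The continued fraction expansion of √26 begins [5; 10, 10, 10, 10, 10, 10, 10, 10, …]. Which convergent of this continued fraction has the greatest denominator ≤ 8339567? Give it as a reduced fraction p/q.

List convergents until the denominator exceeds the bound:
a_0 = 5: 5/1  (≤ bound)
a_1 = 10: 51/10  (≤ bound)
a_2 = 10: 515/101  (≤ bound)
a_3 = 10: 5201/1020  (≤ bound)
a_4 = 10: 52525/10301  (≤ bound)
a_5 = 10: 530451/104030  (≤ bound)
a_6 = 10: 5357035/1050601  (≤ bound)
a_7 = 10: 54100801/10610040  (> 8339567, stop)

5357035/1050601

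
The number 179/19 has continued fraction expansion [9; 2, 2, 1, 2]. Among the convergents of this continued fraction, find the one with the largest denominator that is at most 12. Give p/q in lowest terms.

a_0 = 9: 9/1  (≤ bound)
a_1 = 2: 19/2  (≤ bound)
a_2 = 2: 47/5  (≤ bound)
a_3 = 1: 66/7  (≤ bound)
a_4 = 2: 179/19  (> 12, stop)

66/7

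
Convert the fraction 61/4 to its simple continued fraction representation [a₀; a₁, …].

Run the Euclidean algorithm, recording each quotient:
⌊61/4⌋ = 15, remainder 1
⌊4/1⌋ = 4, remainder 0

[15; 4]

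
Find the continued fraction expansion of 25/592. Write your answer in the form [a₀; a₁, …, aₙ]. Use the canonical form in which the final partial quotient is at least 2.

25 = 0·592 + 25, so a_0 = 0
592 = 23·25 + 17, so a_1 = 23
25 = 1·17 + 8, so a_2 = 1
17 = 2·8 + 1, so a_3 = 2
8 = 8·1 + 0, so a_4 = 8

[0; 23, 1, 2, 8]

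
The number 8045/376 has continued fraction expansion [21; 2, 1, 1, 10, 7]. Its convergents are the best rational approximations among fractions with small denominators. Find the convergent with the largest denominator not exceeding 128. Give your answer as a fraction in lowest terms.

a_0 = 21: 21/1  (≤ bound)
a_1 = 2: 43/2  (≤ bound)
a_2 = 1: 64/3  (≤ bound)
a_3 = 1: 107/5  (≤ bound)
a_4 = 10: 1134/53  (≤ bound)
a_5 = 7: 8045/376  (> 128, stop)

1134/53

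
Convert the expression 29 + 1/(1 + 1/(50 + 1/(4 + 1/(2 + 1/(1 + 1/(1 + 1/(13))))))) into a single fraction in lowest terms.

459211/15317

Starting at the tail and folding back:
Start with 13.
1 + 1/(13/1) = 1 + 1/13 = 14/13
1 + 1/(14/13) = 1 + 13/14 = 27/14
2 + 1/(27/14) = 2 + 14/27 = 68/27
4 + 1/(68/27) = 4 + 27/68 = 299/68
50 + 1/(299/68) = 50 + 68/299 = 15018/299
1 + 1/(15018/299) = 1 + 299/15018 = 15317/15018
29 + 1/(15317/15018) = 29 + 15018/15317 = 459211/15317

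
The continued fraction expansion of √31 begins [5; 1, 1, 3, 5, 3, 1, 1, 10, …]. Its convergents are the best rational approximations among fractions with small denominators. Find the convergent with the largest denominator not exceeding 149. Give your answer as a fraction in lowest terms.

657/118

a_0 = 5: 5/1  (≤ bound)
a_1 = 1: 6/1  (≤ bound)
a_2 = 1: 11/2  (≤ bound)
a_3 = 3: 39/7  (≤ bound)
a_4 = 5: 206/37  (≤ bound)
a_5 = 3: 657/118  (≤ bound)
a_6 = 1: 863/155  (> 149, stop)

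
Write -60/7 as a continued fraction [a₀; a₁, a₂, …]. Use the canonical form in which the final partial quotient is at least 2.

[-9; 2, 3]

-60 = -9·7 + 3, so a_0 = -9
7 = 2·3 + 1, so a_1 = 2
3 = 3·1 + 0, so a_2 = 3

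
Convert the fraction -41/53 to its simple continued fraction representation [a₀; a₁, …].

[-1; 4, 2, 2, 2]

-41 ÷ 53 → quotient -1, remainder 12
53 ÷ 12 → quotient 4, remainder 5
12 ÷ 5 → quotient 2, remainder 2
5 ÷ 2 → quotient 2, remainder 1
2 ÷ 1 → quotient 2, remainder 0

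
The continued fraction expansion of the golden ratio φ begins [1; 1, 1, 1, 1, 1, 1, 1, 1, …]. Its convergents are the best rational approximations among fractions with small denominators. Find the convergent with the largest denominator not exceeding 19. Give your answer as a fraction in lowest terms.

a_0 = 1: 1/1  (≤ bound)
a_1 = 1: 2/1  (≤ bound)
a_2 = 1: 3/2  (≤ bound)
a_3 = 1: 5/3  (≤ bound)
a_4 = 1: 8/5  (≤ bound)
a_5 = 1: 13/8  (≤ bound)
a_6 = 1: 21/13  (≤ bound)
a_7 = 1: 34/21  (> 19, stop)

21/13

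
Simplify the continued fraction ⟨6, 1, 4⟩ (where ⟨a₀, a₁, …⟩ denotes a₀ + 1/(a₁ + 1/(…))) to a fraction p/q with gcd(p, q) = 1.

Start with 4.
1 + 1/(4/1) = 1 + 1/4 = 5/4
6 + 1/(5/4) = 6 + 4/5 = 34/5

34/5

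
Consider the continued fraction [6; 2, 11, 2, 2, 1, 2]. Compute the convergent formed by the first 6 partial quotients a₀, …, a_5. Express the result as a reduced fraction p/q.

1082/167

Start with 1.
2 + 1/(1/1) = 2 + 1/1 = 3/1
2 + 1/(3/1) = 2 + 1/3 = 7/3
11 + 1/(7/3) = 11 + 3/7 = 80/7
2 + 1/(80/7) = 2 + 7/80 = 167/80
6 + 1/(167/80) = 6 + 80/167 = 1082/167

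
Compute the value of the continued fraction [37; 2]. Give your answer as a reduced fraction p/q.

Compute successive convergents:
a_0 = 37: 37/1
a_1 = 2: 75/2

75/2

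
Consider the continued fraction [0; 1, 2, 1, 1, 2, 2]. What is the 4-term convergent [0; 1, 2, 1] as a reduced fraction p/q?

a_0 = 0: 0/1
a_1 = 1: 1/1
a_2 = 2: 2/3
a_3 = 1: 3/4

3/4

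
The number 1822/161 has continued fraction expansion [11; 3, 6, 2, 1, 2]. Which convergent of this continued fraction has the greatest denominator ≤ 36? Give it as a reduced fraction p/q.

a_0 = 11: 11/1  (≤ bound)
a_1 = 3: 34/3  (≤ bound)
a_2 = 6: 215/19  (≤ bound)
a_3 = 2: 464/41  (> 36, stop)

215/19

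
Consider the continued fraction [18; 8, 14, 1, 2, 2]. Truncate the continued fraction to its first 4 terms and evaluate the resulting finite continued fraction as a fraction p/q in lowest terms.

a_0 = 18: 18/1
a_1 = 8: 145/8
a_2 = 14: 2048/113
a_3 = 1: 2193/121

2193/121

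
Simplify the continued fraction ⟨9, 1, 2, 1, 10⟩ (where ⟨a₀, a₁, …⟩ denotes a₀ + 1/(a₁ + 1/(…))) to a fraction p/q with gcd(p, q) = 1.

Compute successive convergents:
a_0 = 9: 9/1
a_1 = 1: 10/1
a_2 = 2: 29/3
a_3 = 1: 39/4
a_4 = 10: 419/43

419/43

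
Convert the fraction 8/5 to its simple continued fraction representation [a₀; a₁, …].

[1; 1, 1, 2]

8 ÷ 5 → quotient 1, remainder 3
5 ÷ 3 → quotient 1, remainder 2
3 ÷ 2 → quotient 1, remainder 1
2 ÷ 1 → quotient 2, remainder 0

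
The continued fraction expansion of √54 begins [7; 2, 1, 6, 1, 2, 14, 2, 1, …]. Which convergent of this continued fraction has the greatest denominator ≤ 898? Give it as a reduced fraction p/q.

a_0 = 7: 7/1  (≤ bound)
a_1 = 2: 15/2  (≤ bound)
a_2 = 1: 22/3  (≤ bound)
a_3 = 6: 147/20  (≤ bound)
a_4 = 1: 169/23  (≤ bound)
a_5 = 2: 485/66  (≤ bound)
a_6 = 14: 6959/947  (> 898, stop)

485/66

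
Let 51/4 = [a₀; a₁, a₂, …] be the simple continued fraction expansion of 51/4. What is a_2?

Repeatedly divide and take the remainder:
51 = 12·4 + 3, so a_0 = 12
4 = 1·3 + 1, so a_1 = 1
3 = 3·1 + 0, so a_2 = 3

3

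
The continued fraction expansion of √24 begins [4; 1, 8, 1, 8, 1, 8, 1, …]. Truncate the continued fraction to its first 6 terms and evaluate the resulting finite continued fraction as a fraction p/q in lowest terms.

485/99

Starting at the tail and folding back:
Start with 1.
8 + 1/(1/1) = 8 + 1/1 = 9/1
1 + 1/(9/1) = 1 + 1/9 = 10/9
8 + 1/(10/9) = 8 + 9/10 = 89/10
1 + 1/(89/10) = 1 + 10/89 = 99/89
4 + 1/(99/89) = 4 + 89/99 = 485/99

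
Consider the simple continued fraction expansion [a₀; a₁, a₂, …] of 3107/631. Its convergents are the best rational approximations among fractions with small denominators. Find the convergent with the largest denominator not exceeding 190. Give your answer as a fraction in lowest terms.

a_0 = 4: 4/1  (≤ bound)
a_1 = 1: 5/1  (≤ bound)
a_2 = 12: 64/13  (≤ bound)
a_3 = 6: 389/79  (≤ bound)
a_4 = 1: 453/92  (≤ bound)
a_5 = 6: 3107/631  (> 190, stop)

453/92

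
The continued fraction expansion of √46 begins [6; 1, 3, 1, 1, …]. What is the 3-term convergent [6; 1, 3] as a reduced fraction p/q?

a_0 = 6: 6/1
a_1 = 1: 7/1
a_2 = 3: 27/4

27/4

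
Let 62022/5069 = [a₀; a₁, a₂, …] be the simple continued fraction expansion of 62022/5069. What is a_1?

Run the Euclidean algorithm, recording each quotient:
⌊62022/5069⌋ = 12, remainder 1194
⌊5069/1194⌋ = 4, remainder 293

4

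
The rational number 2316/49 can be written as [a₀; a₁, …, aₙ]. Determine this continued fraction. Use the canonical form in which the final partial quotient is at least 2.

[47; 3, 1, 3, 3]

Apply division with remainder until the remainder is 0:
2316 = 47·49 + 13, so a_0 = 47
49 = 3·13 + 10, so a_1 = 3
13 = 1·10 + 3, so a_2 = 1
10 = 3·3 + 1, so a_3 = 3
3 = 3·1 + 0, so a_4 = 3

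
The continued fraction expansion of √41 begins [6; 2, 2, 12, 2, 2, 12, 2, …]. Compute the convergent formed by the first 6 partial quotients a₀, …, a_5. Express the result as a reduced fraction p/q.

2049/320

Start with 2.
2 + 1/(2/1) = 2 + 1/2 = 5/2
12 + 1/(5/2) = 12 + 2/5 = 62/5
2 + 1/(62/5) = 2 + 5/62 = 129/62
2 + 1/(129/62) = 2 + 62/129 = 320/129
6 + 1/(320/129) = 6 + 129/320 = 2049/320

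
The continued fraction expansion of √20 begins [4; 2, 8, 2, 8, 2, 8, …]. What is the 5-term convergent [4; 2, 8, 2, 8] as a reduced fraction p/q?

1364/305

Start with 8.
2 + 1/(8/1) = 2 + 1/8 = 17/8
8 + 1/(17/8) = 8 + 8/17 = 144/17
2 + 1/(144/17) = 2 + 17/144 = 305/144
4 + 1/(305/144) = 4 + 144/305 = 1364/305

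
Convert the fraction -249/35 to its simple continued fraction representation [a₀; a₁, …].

[-8; 1, 7, 1, 3]

-249 ÷ 35 → quotient -8, remainder 31
35 ÷ 31 → quotient 1, remainder 4
31 ÷ 4 → quotient 7, remainder 3
4 ÷ 3 → quotient 1, remainder 1
3 ÷ 1 → quotient 3, remainder 0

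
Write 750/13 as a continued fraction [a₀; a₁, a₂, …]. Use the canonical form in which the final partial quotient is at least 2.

Run the Euclidean algorithm, recording each quotient:
⌊750/13⌋ = 57, remainder 9
⌊13/9⌋ = 1, remainder 4
⌊9/4⌋ = 2, remainder 1
⌊4/1⌋ = 4, remainder 0

[57; 1, 2, 4]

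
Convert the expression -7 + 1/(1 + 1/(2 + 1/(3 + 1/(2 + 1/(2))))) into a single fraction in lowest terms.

Starting at the tail and folding back:
Start with 2.
2 + 1/(2/1) = 2 + 1/2 = 5/2
3 + 1/(5/2) = 3 + 2/5 = 17/5
2 + 1/(17/5) = 2 + 5/17 = 39/17
1 + 1/(39/17) = 1 + 17/39 = 56/39
-7 + 1/(56/39) = -7 + 39/56 = -353/56

-353/56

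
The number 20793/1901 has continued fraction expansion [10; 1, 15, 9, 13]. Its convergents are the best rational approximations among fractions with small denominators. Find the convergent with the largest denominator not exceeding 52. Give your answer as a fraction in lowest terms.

a_0 = 10: 10/1  (≤ bound)
a_1 = 1: 11/1  (≤ bound)
a_2 = 15: 175/16  (≤ bound)
a_3 = 9: 1586/145  (> 52, stop)

175/16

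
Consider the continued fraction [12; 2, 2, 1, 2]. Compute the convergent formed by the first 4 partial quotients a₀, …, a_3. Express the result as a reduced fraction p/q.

87/7

Collapse the nested fraction from the inside out:
Start with 1.
2 + 1/(1/1) = 2 + 1/1 = 3/1
2 + 1/(3/1) = 2 + 1/3 = 7/3
12 + 1/(7/3) = 12 + 3/7 = 87/7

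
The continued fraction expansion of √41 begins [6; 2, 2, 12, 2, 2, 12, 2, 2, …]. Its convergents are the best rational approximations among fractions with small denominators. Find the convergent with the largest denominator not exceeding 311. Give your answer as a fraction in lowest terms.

826/129

List convergents until the denominator exceeds the bound:
a_0 = 6: 6/1  (≤ bound)
a_1 = 2: 13/2  (≤ bound)
a_2 = 2: 32/5  (≤ bound)
a_3 = 12: 397/62  (≤ bound)
a_4 = 2: 826/129  (≤ bound)
a_5 = 2: 2049/320  (> 311, stop)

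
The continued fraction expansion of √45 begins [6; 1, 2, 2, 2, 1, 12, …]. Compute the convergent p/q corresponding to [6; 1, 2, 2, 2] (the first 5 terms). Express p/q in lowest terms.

Starting at the tail and folding back:
Start with 2.
2 + 1/(2/1) = 2 + 1/2 = 5/2
2 + 1/(5/2) = 2 + 2/5 = 12/5
1 + 1/(12/5) = 1 + 5/12 = 17/12
6 + 1/(17/12) = 6 + 12/17 = 114/17

114/17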